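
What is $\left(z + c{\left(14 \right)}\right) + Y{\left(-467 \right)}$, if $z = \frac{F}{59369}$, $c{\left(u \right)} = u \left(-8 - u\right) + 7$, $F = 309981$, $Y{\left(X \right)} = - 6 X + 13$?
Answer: $\frac{149563647}{59369} \approx 2519.2$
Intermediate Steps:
$Y{\left(X \right)} = 13 - 6 X$
$c{\left(u \right)} = 7 + u \left(-8 - u\right)$
$z = \frac{309981}{59369} \approx 5.2213$
$\left(z + c{\left(14 \right)}\right) + Y{\left(-467 \right)} = \left(\frac{309981}{59369} - 301\right) + \left(13 - -2802\right) = \left(\frac{309981}{59369} - 301\right) + \left(13 + 2802\right) = \left(\frac{309981}{59369} - 301\right) + 2815 = - \frac{17560088}{59369} + 2815 = \frac{149563647}{59369}$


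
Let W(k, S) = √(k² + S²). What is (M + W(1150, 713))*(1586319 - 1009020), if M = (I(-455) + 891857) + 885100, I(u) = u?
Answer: 1025572828098 + 13277877*√3461 ≈ 1.0264e+12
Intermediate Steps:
W(k, S) = √(S² + k²)
M = 1776502 (M = (-455 + 891857) + 885100 = 891402 + 885100 = 1776502)
(M + W(1150, 713))*(1586319 - 1009020) = (1776502 + √(713² + 1150²))*(1586319 - 1009020) = (1776502 + √(508369 + 1322500))*577299 = (1776502 + √1830869)*577299 = (1776502 + 23*√3461)*577299 = 1025572828098 + 13277877*√3461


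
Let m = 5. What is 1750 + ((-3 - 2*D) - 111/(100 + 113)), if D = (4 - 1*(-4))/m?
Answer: 618864/355 ≈ 1743.3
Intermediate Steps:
D = 8/5 (D = (4 - 1*(-4))/5 = (4 + 4)*(⅕) = 8*(⅕) = 8/5 ≈ 1.6000)
1750 + ((-3 - 2*D) - 111/(100 + 113)) = 1750 + ((-3 - 2*8/5) - 111/(100 + 113)) = 1750 + ((-3 - 16/5) - 111/213) = 1750 + (-31/5 - 111*1/213) = 1750 + (-31/5 - 37/71) = 1750 - 2386/355 = 618864/355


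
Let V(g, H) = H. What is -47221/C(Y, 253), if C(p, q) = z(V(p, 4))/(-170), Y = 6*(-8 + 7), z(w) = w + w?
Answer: 4013785/4 ≈ 1.0034e+6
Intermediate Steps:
z(w) = 2*w
Y = -6 (Y = 6*(-1) = -6)
C(p, q) = -4/85 (C(p, q) = (2*4)/(-170) = 8*(-1/170) = -4/85)
-47221/C(Y, 253) = -47221/(-4/85) = -47221*(-85/4) = 4013785/4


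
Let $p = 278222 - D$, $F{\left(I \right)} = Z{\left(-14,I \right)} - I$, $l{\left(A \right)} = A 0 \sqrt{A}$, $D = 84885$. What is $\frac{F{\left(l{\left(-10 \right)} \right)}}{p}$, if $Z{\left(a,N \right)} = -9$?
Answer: $- \frac{9}{193337} \approx -4.6551 \cdot 10^{-5}$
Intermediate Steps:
$l{\left(A \right)} = 0$ ($l{\left(A \right)} = 0 \sqrt{A} = 0$)
$F{\left(I \right)} = -9 - I$
$p = 193337$ ($p = 278222 - 84885 = 193337$)
$\frac{F{\left(l{\left(-10 \right)} \right)}}{p} = \frac{-9 - 0}{193337} = \left(-9 + 0\right) \frac{1}{193337} = \left(-9\right) \frac{1}{193337} = - \frac{9}{193337}$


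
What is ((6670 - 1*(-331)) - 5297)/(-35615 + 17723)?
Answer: -2/21 ≈ -0.095238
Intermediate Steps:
((6670 - 1*(-331)) - 5297)/(-35615 + 17723) = ((6670 + 331) - 5297)/(-17892) = (7001 - 5297)*(-1/17892) = 1704*(-1/17892) = -2/21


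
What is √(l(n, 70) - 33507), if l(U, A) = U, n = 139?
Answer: 2*I*√8342 ≈ 182.67*I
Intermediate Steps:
√(l(n, 70) - 33507) = √(139 - 33507) = √(-33368) = 2*I*√8342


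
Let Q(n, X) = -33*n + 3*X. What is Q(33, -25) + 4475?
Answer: 3311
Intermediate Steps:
Q(33, -25) + 4475 = (-33*33 + 3*(-25)) + 4475 = (-1089 - 75) + 4475 = -1164 + 4475 = 3311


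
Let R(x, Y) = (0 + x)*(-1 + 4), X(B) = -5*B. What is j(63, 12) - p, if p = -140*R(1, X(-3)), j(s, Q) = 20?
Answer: 440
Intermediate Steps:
R(x, Y) = 3*x (R(x, Y) = x*3 = 3*x)
p = -420 ≈ -420.00
j(63, 12) - p = 20 - 1*(-420) = 20 + 420 = 440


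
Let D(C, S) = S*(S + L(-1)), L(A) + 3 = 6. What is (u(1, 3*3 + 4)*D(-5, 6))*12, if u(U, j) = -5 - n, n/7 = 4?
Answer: -21384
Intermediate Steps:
n = 28 (n = 7*4 = 28)
u(U, j) = -33 (u(U, j) = -5 - 1*28 = -5 - 28 = -33)
L(A) = 3 (L(A) = -3 + 6 = 3)
D(C, S) = S*(3 + S) (D(C, S) = S*(S + 3) = S*(3 + S))
(u(1, 3*3 + 4)*D(-5, 6))*12 = -198*(3 + 6)*12 = -198*9*12 = -33*54*12 = -1782*12 = -21384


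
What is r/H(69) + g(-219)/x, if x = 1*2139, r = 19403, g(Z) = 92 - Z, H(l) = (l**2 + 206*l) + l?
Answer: 687329/590364 ≈ 1.1642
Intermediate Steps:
H(l) = l**2 + 207*l
x = 2139
r/H(69) + g(-219)/x = 19403/((69*(207 + 69))) + (92 - 1*(-219))/2139 = 19403/((69*276)) + (92 + 219)*(1/2139) = 19403/19044 + 311*(1/2139) = 19403*(1/19044) + 311/2139 = 19403/19044 + 311/2139 = 687329/590364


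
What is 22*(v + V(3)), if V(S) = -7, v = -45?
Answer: -1144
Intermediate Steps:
22*(v + V(3)) = 22*(-45 - 7) = 22*(-52) = -1144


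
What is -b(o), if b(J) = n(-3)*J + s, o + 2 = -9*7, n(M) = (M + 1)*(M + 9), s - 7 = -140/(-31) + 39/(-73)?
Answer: -1789992/2263 ≈ -790.98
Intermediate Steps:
s = 24852/2263 (s = 7 + (-140/(-31) + 39/(-73)) = 7 + (-140*(-1/31) + 39*(-1/73)) = 7 + (140/31 - 39/73) = 7 + 9011/2263 = 24852/2263 ≈ 10.982)
n(M) = (1 + M)*(9 + M)
o = -65 (o = -2 - 9*7 = -2 - 63 = -65)
b(J) = 24852/2263 - 12*J (b(J) = (9 + (-3)² + 10*(-3))*J + 24852/2263 = (9 + 9 - 30)*J + 24852/2263 = -12*J + 24852/2263 = 24852/2263 - 12*J)
-b(o) = -(24852/2263 - 12*(-65)) = -(24852/2263 + 780) = -1*1789992/2263 = -1789992/2263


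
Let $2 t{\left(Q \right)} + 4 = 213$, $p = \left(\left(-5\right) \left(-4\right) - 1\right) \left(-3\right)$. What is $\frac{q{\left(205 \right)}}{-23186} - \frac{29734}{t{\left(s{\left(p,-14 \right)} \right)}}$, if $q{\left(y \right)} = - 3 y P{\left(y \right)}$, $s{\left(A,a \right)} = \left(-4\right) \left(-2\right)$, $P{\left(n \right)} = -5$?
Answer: $- \frac{1379467723}{4845874} \approx -284.67$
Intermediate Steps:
$p = -57$ ($p = \left(20 - 1\right) \left(-3\right) = 19 \left(-3\right) = -57$)
$s{\left(A,a \right)} = 8$
$t{\left(Q \right)} = \frac{209}{2}$ ($t{\left(Q \right)} = -2 + \frac{1}{2} \cdot 213 = -2 + \frac{213}{2} = \frac{209}{2}$)
$q{\left(y \right)} = 15 y$ ($q{\left(y \right)} = - 3 y \left(-5\right) = 15 y$)
$\frac{q{\left(205 \right)}}{-23186} - \frac{29734}{t{\left(s{\left(p,-14 \right)} \right)}} = \frac{15 \cdot 205}{-23186} - \frac{29734}{\frac{209}{2}} = 3075 \left(- \frac{1}{23186}\right) - \frac{59468}{209} = - \frac{3075}{23186} - \frac{59468}{209} = - \frac{1379467723}{4845874}$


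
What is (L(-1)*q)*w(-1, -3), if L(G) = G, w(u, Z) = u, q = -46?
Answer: -46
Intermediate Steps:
(L(-1)*q)*w(-1, -3) = -1*(-46)*(-1) = 46*(-1) = -46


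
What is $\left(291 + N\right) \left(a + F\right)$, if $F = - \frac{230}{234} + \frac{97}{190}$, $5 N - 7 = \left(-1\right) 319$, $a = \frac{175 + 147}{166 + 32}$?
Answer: $\frac{35834193}{135850} \approx 263.78$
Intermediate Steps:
$a = \frac{161}{99}$ ($a = \frac{322}{198} = 322 \cdot \frac{1}{198} = \frac{161}{99} \approx 1.6263$)
$N = - \frac{312}{5}$ ($N = \frac{7}{5} + \frac{\left(-1\right) 319}{5} = \frac{7}{5} + \frac{1}{5} \left(-319\right) = \frac{7}{5} - \frac{319}{5} = - \frac{312}{5} \approx -62.4$)
$F = - \frac{10501}{22230}$ ($F = \left(-230\right) \frac{1}{234} + 97 \cdot \frac{1}{190} = - \frac{115}{117} + \frac{97}{190} = - \frac{10501}{22230} \approx -0.47238$)
$\left(291 + N\right) \left(a + F\right) = \left(291 - \frac{312}{5}\right) \left(\frac{161}{99} - \frac{10501}{22230}\right) = \frac{1143}{5} \cdot \frac{31351}{27170} = \frac{35834193}{135850}$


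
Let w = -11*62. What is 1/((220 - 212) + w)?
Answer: -1/674 ≈ -0.0014837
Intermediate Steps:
w = -682
1/((220 - 212) + w) = 1/((220 - 212) - 682) = 1/(8 - 682) = 1/(-674) = -1/674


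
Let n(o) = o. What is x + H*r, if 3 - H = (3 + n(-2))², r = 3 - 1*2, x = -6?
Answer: -4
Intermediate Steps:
r = 1 (r = 3 - 2 = 1)
H = 2 (H = 3 - (3 - 2)² = 3 - 1*1² = 3 - 1*1 = 3 - 1 = 2)
x + H*r = -6 + 2*1 = -6 + 2 = -4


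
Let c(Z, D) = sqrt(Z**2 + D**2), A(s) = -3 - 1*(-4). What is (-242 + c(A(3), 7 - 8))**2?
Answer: (242 - sqrt(2))**2 ≈ 57882.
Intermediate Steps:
A(s) = 1 (A(s) = -3 + 4 = 1)
c(Z, D) = sqrt(D**2 + Z**2)
(-242 + c(A(3), 7 - 8))**2 = (-242 + sqrt((7 - 8)**2 + 1**2))**2 = (-242 + sqrt((-1)**2 + 1))**2 = (-242 + sqrt(1 + 1))**2 = (-242 + sqrt(2))**2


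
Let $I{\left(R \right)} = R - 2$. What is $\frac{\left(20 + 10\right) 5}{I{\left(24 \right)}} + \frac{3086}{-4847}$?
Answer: $\frac{329579}{53317} \approx 6.1815$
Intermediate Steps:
$I{\left(R \right)} = -2 + R$
$\frac{\left(20 + 10\right) 5}{I{\left(24 \right)}} + \frac{3086}{-4847} = \frac{\left(20 + 10\right) 5}{-2 + 24} + \frac{3086}{-4847} = \frac{30 \cdot 5}{22} + 3086 \left(- \frac{1}{4847}\right) = 150 \cdot \frac{1}{22} - \frac{3086}{4847} = \frac{75}{11} - \frac{3086}{4847} = \frac{329579}{53317}$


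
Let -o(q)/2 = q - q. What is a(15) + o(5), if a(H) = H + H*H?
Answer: 240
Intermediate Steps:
o(q) = 0 (o(q) = -2*(q - q) = -2*0 = 0)
a(H) = H + H**2
a(15) + o(5) = 15*(1 + 15) + 0 = 15*16 + 0 = 240 + 0 = 240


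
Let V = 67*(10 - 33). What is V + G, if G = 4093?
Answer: 2552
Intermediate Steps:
V = -1541 (V = 67*(-23) = -1541)
V + G = -1541 + 4093 = 2552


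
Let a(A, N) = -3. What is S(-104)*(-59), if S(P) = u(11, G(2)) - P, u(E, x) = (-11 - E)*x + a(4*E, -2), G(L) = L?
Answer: -3363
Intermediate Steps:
u(E, x) = -3 + x*(-11 - E) (u(E, x) = (-11 - E)*x - 3 = x*(-11 - E) - 3 = -3 + x*(-11 - E))
S(P) = -47 - P (S(P) = (-3 - 11*2 - 1*11*2) - P = (-3 - 22 - 22) - P = -47 - P)
S(-104)*(-59) = (-47 - 1*(-104))*(-59) = (-47 + 104)*(-59) = 57*(-59) = -3363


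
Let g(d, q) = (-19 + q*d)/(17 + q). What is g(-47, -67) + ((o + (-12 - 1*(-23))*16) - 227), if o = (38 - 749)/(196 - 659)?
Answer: -259429/2315 ≈ -112.06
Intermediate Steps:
o = 711/463 (o = -711/(-463) = -711*(-1/463) = 711/463 ≈ 1.5356)
g(d, q) = (-19 + d*q)/(17 + q)
g(-47, -67) + ((o + (-12 - 1*(-23))*16) - 227) = (-19 - 47*(-67))/(17 - 67) + ((711/463 + (-12 - 1*(-23))*16) - 227) = (-19 + 3149)/(-50) + ((711/463 + (-12 + 23)*16) - 227) = -1/50*3130 + ((711/463 + 11*16) - 227) = -313/5 + ((711/463 + 176) - 227) = -313/5 + (82199/463 - 227) = -313/5 - 22902/463 = -259429/2315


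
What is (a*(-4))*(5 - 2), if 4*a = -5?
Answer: 15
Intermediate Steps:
a = -5/4 (a = (¼)*(-5) = -5/4 ≈ -1.2500)
(a*(-4))*(5 - 2) = (-5/4*(-4))*(5 - 2) = 5*3 = 15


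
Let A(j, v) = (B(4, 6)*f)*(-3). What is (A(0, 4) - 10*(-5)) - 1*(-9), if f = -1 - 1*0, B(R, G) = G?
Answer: 77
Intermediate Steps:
f = -1 (f = -1 + 0 = -1)
A(j, v) = 18 (A(j, v) = (6*(-1))*(-3) = -6*(-3) = 18)
(A(0, 4) - 10*(-5)) - 1*(-9) = (18 - 10*(-5)) - 1*(-9) = (18 + 50) + 9 = 68 + 9 = 77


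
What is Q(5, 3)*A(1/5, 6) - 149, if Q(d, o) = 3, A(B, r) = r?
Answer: -131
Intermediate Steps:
Q(5, 3)*A(1/5, 6) - 149 = 3*6 - 149 = 18 - 149 = -131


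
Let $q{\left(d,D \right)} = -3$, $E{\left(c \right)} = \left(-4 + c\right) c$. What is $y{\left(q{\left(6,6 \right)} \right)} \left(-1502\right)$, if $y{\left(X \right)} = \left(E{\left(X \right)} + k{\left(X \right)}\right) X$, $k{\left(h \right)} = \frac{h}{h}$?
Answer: $99132$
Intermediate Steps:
$k{\left(h \right)} = 1$
$E{\left(c \right)} = c \left(-4 + c\right)$
$y{\left(X \right)} = X \left(1 + X \left(-4 + X\right)\right)$ ($y{\left(X \right)} = \left(X \left(-4 + X\right) + 1\right) X = \left(1 + X \left(-4 + X\right)\right) X = X \left(1 + X \left(-4 + X\right)\right)$)
$y{\left(q{\left(6,6 \right)} \right)} \left(-1502\right) = - 3 \left(1 - 3 \left(-4 - 3\right)\right) \left(-1502\right) = - 3 \left(1 - -21\right) \left(-1502\right) = - 3 \left(1 + 21\right) \left(-1502\right) = \left(-3\right) 22 \left(-1502\right) = \left(-66\right) \left(-1502\right) = 99132$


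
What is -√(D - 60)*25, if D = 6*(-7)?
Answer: -25*I*√102 ≈ -252.49*I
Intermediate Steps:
D = -42
-√(D - 60)*25 = -√(-42 - 60)*25 = -√(-102)*25 = -I*√102*25 = -25*I*√102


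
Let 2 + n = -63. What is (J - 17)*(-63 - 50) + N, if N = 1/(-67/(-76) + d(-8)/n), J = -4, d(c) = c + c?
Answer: 13224923/5571 ≈ 2373.9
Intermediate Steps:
n = -65 (n = -2 - 63 = -65)
d(c) = 2*c
N = 4940/5571 (N = 1/(-67/(-76) + (2*(-8))/(-65)) = 1/(-67*(-1/76) - 16*(-1/65)) = 1/(67/76 + 16/65) = 1/(5571/4940) = 4940/5571 ≈ 0.88673)
(J - 17)*(-63 - 50) + N = (-4 - 17)*(-63 - 50) + 4940/5571 = -21*(-113) + 4940/5571 = 2373 + 4940/5571 = 13224923/5571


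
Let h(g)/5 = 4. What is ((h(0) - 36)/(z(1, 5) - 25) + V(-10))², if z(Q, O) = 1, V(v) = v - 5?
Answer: 1849/9 ≈ 205.44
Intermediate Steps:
V(v) = -5 + v
h(g) = 20 (h(g) = 5*4 = 20)
((h(0) - 36)/(z(1, 5) - 25) + V(-10))² = ((20 - 36)/(1 - 25) + (-5 - 10))² = (-16/(-24) - 15)² = (-16*(-1/24) - 15)² = (⅔ - 15)² = (-43/3)² = 1849/9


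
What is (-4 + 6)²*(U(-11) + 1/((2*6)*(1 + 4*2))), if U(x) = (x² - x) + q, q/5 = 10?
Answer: 19657/27 ≈ 728.04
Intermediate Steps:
q = 50 (q = 5*10 = 50)
U(x) = 50 + x² - x (U(x) = (x² - x) + 50 = 50 + x² - x)
(-4 + 6)²*(U(-11) + 1/((2*6)*(1 + 4*2))) = (-4 + 6)²*((50 + (-11)² - 1*(-11)) + 1/((2*6)*(1 + 4*2))) = 2²*((50 + 121 + 11) + 1/(12*(1 + 8))) = 4*(182 + 1/(12*9)) = 4*(182 + 1/108) = 4*(19657/108) = 19657/27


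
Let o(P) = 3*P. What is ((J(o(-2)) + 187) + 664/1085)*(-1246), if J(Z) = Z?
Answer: -35074722/155 ≈ -2.2629e+5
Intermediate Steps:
((J(o(-2)) + 187) + 664/1085)*(-1246) = ((3*(-2) + 187) + 664/1085)*(-1246) = ((-6 + 187) + 664*(1/1085))*(-1246) = (181 + 664/1085)*(-1246) = (197049/1085)*(-1246) = -35074722/155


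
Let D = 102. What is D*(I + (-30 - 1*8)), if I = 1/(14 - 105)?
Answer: -352818/91 ≈ -3877.1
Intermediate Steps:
I = -1/91 (I = 1/(-91) = -1/91 ≈ -0.010989)
D*(I + (-30 - 1*8)) = 102*(-1/91 + (-30 - 1*8)) = 102*(-1/91 + (-30 - 8)) = 102*(-1/91 - 38) = 102*(-3459/91) = -352818/91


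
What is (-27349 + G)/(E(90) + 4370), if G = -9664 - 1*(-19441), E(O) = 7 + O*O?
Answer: -17572/12477 ≈ -1.4084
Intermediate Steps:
E(O) = 7 + O²
G = 9777 (G = -9664 + 19441 = 9777)
(-27349 + G)/(E(90) + 4370) = (-27349 + 9777)/((7 + 90²) + 4370) = -17572/((7 + 8100) + 4370) = -17572/(8107 + 4370) = -17572/12477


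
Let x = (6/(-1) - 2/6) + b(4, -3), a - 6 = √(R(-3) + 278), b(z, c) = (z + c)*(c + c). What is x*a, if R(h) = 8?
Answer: -74 - 37*√286/3 ≈ -282.58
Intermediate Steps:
b(z, c) = 2*c*(c + z) (b(z, c) = (c + z)*(2*c) = 2*c*(c + z))
a = 6 + √286 (a = 6 + √(8 + 278) = 6 + √286 ≈ 22.912)
x = -37/3 (x = (6/(-1) - 2/6) + 2*(-3)*(-3 + 4) = (6*(-1) - 2*⅙) + 2*(-3)*1 = (-6 - ⅓) - 6 = -19/3 - 6 = -37/3 ≈ -12.333)
x*a = -37*(6 + √286)/3 = -74 - 37*√286/3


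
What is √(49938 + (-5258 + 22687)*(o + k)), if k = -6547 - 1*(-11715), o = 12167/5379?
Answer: √2608727480620107/5379 ≈ 9495.4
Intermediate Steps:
o = 12167/5379 (o = 12167*(1/5379) = 12167/5379 ≈ 2.2619)
k = 5168 (k = -6547 + 11715 = 5168)
√(49938 + (-5258 + 22687)*(o + k)) = √(49938 + (-5258 + 22687)*(12167/5379 + 5168)) = √(49938 + 17429*(27810839/5379)) = √(49938 + 484715112931/5379) = √(484983729433/5379) = √2608727480620107/5379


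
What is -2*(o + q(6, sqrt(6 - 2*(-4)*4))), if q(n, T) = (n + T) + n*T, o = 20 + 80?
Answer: -212 - 14*sqrt(38) ≈ -298.30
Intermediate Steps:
o = 100
q(n, T) = T + n + T*n (q(n, T) = (T + n) + T*n = T + n + T*n)
-2*(o + q(6, sqrt(6 - 2*(-4)*4))) = -2*(100 + (sqrt(6 - 2*(-4)*4) + 6 + sqrt(6 - 2*(-4)*4)*6)) = -2*(100 + (sqrt(6 + 8*4) + 6 + sqrt(6 + 8*4)*6)) = -2*(100 + (sqrt(6 + 32) + 6 + sqrt(6 + 32)*6)) = -2*(100 + (sqrt(38) + 6 + sqrt(38)*6)) = -2*(100 + (sqrt(38) + 6 + 6*sqrt(38))) = -2*(100 + (6 + 7*sqrt(38))) = -2*(106 + 7*sqrt(38)) = -212 - 14*sqrt(38)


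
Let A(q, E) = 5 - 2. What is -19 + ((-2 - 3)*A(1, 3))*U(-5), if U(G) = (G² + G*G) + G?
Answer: -694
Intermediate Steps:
A(q, E) = 3
U(G) = G + 2*G² (U(G) = (G² + G²) + G = 2*G² + G = G + 2*G²)
-19 + ((-2 - 3)*A(1, 3))*U(-5) = -19 + ((-2 - 3)*3)*(-5*(1 + 2*(-5))) = -19 + (-5*3)*(-5*(1 - 10)) = -19 - (-75)*(-9) = -19 - 15*45 = -19 - 675 = -694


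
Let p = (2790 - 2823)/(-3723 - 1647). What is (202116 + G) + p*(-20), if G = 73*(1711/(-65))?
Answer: 2329260593/11635 ≈ 2.0019e+5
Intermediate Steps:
G = -124903/65 (G = 73*(1711*(-1/65)) = 73*(-1711/65) = -124903/65 ≈ -1921.6)
p = 11/1790 (p = -33/(-5370) = -33*(-1/5370) = 11/1790 ≈ 0.0061453)
(202116 + G) + p*(-20) = (202116 - 124903/65) + (11/1790)*(-20) = 13012637/65 - 22/179 = 2329260593/11635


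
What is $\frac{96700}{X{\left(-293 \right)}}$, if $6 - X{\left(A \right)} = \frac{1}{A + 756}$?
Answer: $\frac{44772100}{2777} \approx 16122.0$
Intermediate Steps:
$X{\left(A \right)} = 6 - \frac{1}{756 + A}$ ($X{\left(A \right)} = 6 - \frac{1}{A + 756} = 6 - \frac{1}{756 + A}$)
$\frac{96700}{X{\left(-293 \right)}} = \frac{96700}{\frac{1}{756 - 293} \left(4535 + 6 \left(-293\right)\right)} = \frac{96700}{\frac{1}{463} \left(4535 - 1758\right)} = \frac{96700}{\frac{1}{463} \cdot 2777} = \frac{96700}{\frac{2777}{463}} = 96700 \cdot \frac{463}{2777} = \frac{44772100}{2777}$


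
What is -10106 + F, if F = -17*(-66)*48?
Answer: 43750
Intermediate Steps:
F = 53856 (F = 1122*48 = 53856)
-10106 + F = -10106 + 53856 = 43750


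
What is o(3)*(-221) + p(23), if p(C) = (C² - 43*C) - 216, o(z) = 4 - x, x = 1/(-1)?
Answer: -1781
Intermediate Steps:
x = -1
o(z) = 5 (o(z) = 4 - 1*(-1) = 4 + 1 = 5)
p(C) = -216 + C² - 43*C
o(3)*(-221) + p(23) = 5*(-221) + (-216 + 23² - 43*23) = -1105 + (-216 + 529 - 989) = -1105 - 676 = -1781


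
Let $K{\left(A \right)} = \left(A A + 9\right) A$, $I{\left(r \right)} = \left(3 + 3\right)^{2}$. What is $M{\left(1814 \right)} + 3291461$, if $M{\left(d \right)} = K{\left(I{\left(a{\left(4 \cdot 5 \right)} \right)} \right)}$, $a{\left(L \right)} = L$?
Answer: $3338441$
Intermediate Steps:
$I{\left(r \right)} = 36$ ($I{\left(r \right)} = 6^{2} = 36$)
$K{\left(A \right)} = A \left(9 + A^{2}\right)$ ($K{\left(A \right)} = \left(A^{2} + 9\right) A = \left(9 + A^{2}\right) A = A \left(9 + A^{2}\right)$)
$M{\left(d \right)} = 46980$ ($M{\left(d \right)} = 36 \left(9 + 36^{2}\right) = 36 \left(9 + 1296\right) = 36 \cdot 1305 = 46980$)
$M{\left(1814 \right)} + 3291461 = 46980 + 3291461 = 3338441$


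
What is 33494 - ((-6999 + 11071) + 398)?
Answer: 29024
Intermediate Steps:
33494 - ((-6999 + 11071) + 398) = 33494 - (4072 + 398) = 33494 - 1*4470 = 33494 - 4470 = 29024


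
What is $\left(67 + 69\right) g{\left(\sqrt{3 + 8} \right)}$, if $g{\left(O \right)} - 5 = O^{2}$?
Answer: $2176$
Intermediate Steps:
$g{\left(O \right)} = 5 + O^{2}$
$\left(67 + 69\right) g{\left(\sqrt{3 + 8} \right)} = \left(67 + 69\right) \left(5 + \left(\sqrt{3 + 8}\right)^{2}\right) = 136 \left(5 + \left(\sqrt{11}\right)^{2}\right) = 136 \left(5 + 11\right) = 136 \cdot 16 = 2176$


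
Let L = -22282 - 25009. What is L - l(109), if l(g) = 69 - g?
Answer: -47251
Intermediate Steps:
L = -47291
L - l(109) = -47291 - (69 - 1*109) = -47291 - (69 - 109) = -47291 - 1*(-40) = -47291 + 40 = -47251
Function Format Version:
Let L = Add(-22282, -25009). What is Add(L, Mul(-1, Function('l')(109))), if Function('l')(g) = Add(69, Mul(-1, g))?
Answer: -47251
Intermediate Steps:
L = -47291
Add(L, Mul(-1, Function('l')(109))) = Add(-47291, Mul(-1, Add(69, Mul(-1, 109)))) = Add(-47291, Mul(-1, Add(69, -109))) = Add(-47291, Mul(-1, -40)) = Add(-47291, 40) = -47251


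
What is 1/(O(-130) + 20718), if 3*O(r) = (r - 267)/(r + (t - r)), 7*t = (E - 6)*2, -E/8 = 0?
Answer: 36/748627 ≈ 4.8088e-5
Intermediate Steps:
E = 0 (E = -8*0 = 0)
t = -12/7 (t = ((0 - 6)*2)/7 = (-6*2)/7 = (⅐)*(-12) = -12/7 ≈ -1.7143)
O(r) = 623/12 - 7*r/36 (O(r) = ((r - 267)/(r + (-12/7 - r)))/3 = ((-267 + r)/(-12/7))/3 = ((-267 + r)*(-7/12))/3 = (623/4 - 7*r/12)/3 = 623/12 - 7*r/36)
1/(O(-130) + 20718) = 1/((623/12 - 7/36*(-130)) + 20718) = 1/((623/12 + 455/18) + 20718) = 1/(2779/36 + 20718) = 1/(748627/36) = 36/748627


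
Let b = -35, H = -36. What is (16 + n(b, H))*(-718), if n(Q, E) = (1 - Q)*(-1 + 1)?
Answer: -11488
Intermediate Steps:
n(Q, E) = 0 (n(Q, E) = (1 - Q)*0 = 0)
(16 + n(b, H))*(-718) = (16 + 0)*(-718) = 16*(-718) = -11488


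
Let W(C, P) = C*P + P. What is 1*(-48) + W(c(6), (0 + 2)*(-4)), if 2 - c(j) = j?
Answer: -24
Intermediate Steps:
c(j) = 2 - j
W(C, P) = P + C*P
1*(-48) + W(c(6), (0 + 2)*(-4)) = 1*(-48) + ((0 + 2)*(-4))*(1 + (2 - 1*6)) = -48 + (2*(-4))*(1 + (2 - 6)) = -48 - 8*(1 - 4) = -48 - 8*(-3) = -48 + 24 = -24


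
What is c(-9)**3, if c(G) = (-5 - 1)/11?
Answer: -216/1331 ≈ -0.16228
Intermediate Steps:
c(G) = -6/11 (c(G) = -6*1/11 = -6/11)
c(-9)**3 = (-6/11)**3 = -216/1331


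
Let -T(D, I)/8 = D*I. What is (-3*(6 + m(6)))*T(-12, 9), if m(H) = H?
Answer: -31104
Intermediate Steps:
T(D, I) = -8*D*I
(-3*(6 + m(6)))*T(-12, 9) = (-3*(6 + 6))*(-8*(-12)*9) = -3*12*864 = -36*864 = -31104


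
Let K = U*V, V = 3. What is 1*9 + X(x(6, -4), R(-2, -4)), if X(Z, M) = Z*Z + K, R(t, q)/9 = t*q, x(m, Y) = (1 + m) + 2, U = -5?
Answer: 75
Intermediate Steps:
x(m, Y) = 3 + m
K = -15 (K = -5*3 = -15)
R(t, q) = 9*q*t (R(t, q) = 9*(t*q) = 9*(q*t) = 9*q*t)
X(Z, M) = -15 + Z² (X(Z, M) = Z*Z - 15 = Z² - 15 = -15 + Z²)
1*9 + X(x(6, -4), R(-2, -4)) = 1*9 + (-15 + (3 + 6)²) = 9 + (-15 + 9²) = 9 + (-15 + 81) = 9 + 66 = 75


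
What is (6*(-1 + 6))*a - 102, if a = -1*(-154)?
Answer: 4518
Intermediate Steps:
a = 154
(6*(-1 + 6))*a - 102 = (6*(-1 + 6))*154 - 102 = (6*5)*154 - 102 = 30*154 - 102 = 4620 - 102 = 4518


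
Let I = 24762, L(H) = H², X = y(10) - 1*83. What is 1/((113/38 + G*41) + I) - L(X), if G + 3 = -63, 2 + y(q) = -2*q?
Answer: -9241606987/838241 ≈ -11025.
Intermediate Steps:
y(q) = -2 - 2*q
G = -66 (G = -3 - 63 = -66)
X = -105 (X = (-2 - 2*10) - 1*83 = (-2 - 20) - 83 = -22 - 83 = -105)
1/((113/38 + G*41) + I) - L(X) = 1/((113/38 - 66*41) + 24762) - 1*(-105)² = 1/((113*(1/38) - 2706) + 24762) - 1*11025 = 1/((113/38 - 2706) + 24762) - 11025 = 1/(-102715/38 + 24762) - 11025 = 1/(838241/38) - 11025 = 38/838241 - 11025 = -9241606987/838241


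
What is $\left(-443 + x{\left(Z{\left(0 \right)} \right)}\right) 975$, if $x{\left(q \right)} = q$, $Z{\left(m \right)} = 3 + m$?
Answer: $-429000$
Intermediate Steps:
$\left(-443 + x{\left(Z{\left(0 \right)} \right)}\right) 975 = \left(-443 + \left(3 + 0\right)\right) 975 = \left(-443 + 3\right) 975 = \left(-440\right) 975 = -429000$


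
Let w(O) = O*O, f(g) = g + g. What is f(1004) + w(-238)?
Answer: 58652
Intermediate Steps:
f(g) = 2*g
w(O) = O²
f(1004) + w(-238) = 2*1004 + (-238)² = 2008 + 56644 = 58652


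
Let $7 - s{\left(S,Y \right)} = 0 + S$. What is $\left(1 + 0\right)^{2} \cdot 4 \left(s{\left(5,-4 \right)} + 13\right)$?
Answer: $60$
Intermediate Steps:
$s{\left(S,Y \right)} = 7 - S$ ($s{\left(S,Y \right)} = 7 - \left(0 + S\right) = 7 - S$)
$\left(1 + 0\right)^{2} \cdot 4 \left(s{\left(5,-4 \right)} + 13\right) = \left(1 + 0\right)^{2} \cdot 4 \left(\left(7 - 5\right) + 13\right) = 1^{2} \cdot 4 \left(\left(7 - 5\right) + 13\right) = 1 \cdot 4 \left(2 + 13\right) = 4 \cdot 15 = 60$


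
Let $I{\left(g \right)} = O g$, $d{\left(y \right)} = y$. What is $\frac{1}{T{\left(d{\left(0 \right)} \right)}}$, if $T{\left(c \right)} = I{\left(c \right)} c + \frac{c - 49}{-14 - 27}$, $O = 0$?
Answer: $\frac{41}{49} \approx 0.83673$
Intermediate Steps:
$I{\left(g \right)} = 0$ ($I{\left(g \right)} = 0 g = 0$)
$T{\left(c \right)} = \frac{49}{41} - \frac{c}{41}$ ($T{\left(c \right)} = 0 c + \frac{c - 49}{-14 - 27} = 0 + \frac{-49 + c}{-41} = 0 + \left(-49 + c\right) \left(- \frac{1}{41}\right) = 0 - \left(- \frac{49}{41} + \frac{c}{41}\right) = \frac{49}{41} - \frac{c}{41}$)
$\frac{1}{T{\left(d{\left(0 \right)} \right)}} = \frac{1}{\frac{49}{41} - 0} = \frac{1}{\frac{49}{41} + 0} = \frac{1}{\frac{49}{41}} = \frac{41}{49}$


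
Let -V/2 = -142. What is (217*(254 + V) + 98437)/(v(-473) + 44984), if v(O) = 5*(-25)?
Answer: 215183/44859 ≈ 4.7969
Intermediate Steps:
V = 284 (V = -2*(-142) = 284)
v(O) = -125
(217*(254 + V) + 98437)/(v(-473) + 44984) = (217*(254 + 284) + 98437)/(-125 + 44984) = (217*538 + 98437)/44859 = (116746 + 98437)*(1/44859) = 215183*(1/44859) = 215183/44859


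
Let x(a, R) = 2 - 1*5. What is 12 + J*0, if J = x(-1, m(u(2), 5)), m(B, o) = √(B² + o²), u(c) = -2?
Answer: 12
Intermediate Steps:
x(a, R) = -3 (x(a, R) = 2 - 5 = -3)
J = -3
12 + J*0 = 12 - 3*0 = 12 + 0 = 12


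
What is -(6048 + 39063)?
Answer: -45111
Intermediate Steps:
-(6048 + 39063) = -1*45111 = -45111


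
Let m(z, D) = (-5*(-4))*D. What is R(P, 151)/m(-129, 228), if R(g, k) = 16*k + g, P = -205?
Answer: 737/1520 ≈ 0.48487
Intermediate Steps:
m(z, D) = 20*D
R(g, k) = g + 16*k
R(P, 151)/m(-129, 228) = (-205 + 16*151)/((20*228)) = (-205 + 2416)/4560 = 2211*(1/4560) = 737/1520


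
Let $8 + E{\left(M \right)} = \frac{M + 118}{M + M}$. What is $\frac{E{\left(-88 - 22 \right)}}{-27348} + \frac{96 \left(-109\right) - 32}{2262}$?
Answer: $- \frac{438512601}{94510130} \approx -4.6398$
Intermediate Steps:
$E{\left(M \right)} = -8 + \frac{118 + M}{2 M}$ ($E{\left(M \right)} = -8 + \frac{M + 118}{M + M} = -8 + \frac{118 + M}{2 M}$)
$\frac{E{\left(-88 - 22 \right)}}{-27348} + \frac{96 \left(-109\right) - 32}{2262} = \frac{- \frac{15}{2} + \frac{59}{-88 - 22}}{-27348} + \frac{96 \left(-109\right) - 32}{2262} = \left(- \frac{15}{2} + \frac{59}{-110}\right) \left(- \frac{1}{27348}\right) + \left(-10464 - 32\right) \frac{1}{2262} = \left(- \frac{15}{2} + 59 \left(- \frac{1}{110}\right)\right) \left(- \frac{1}{27348}\right) - \frac{5248}{1131} = \left(- \frac{15}{2} - \frac{59}{110}\right) \left(- \frac{1}{27348}\right) - \frac{5248}{1131} = \left(- \frac{442}{55}\right) \left(- \frac{1}{27348}\right) - \frac{5248}{1131} = \frac{221}{752070} - \frac{5248}{1131} = - \frac{438512601}{94510130}$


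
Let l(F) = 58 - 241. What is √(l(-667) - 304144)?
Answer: I*√304327 ≈ 551.66*I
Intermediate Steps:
l(F) = -183
√(l(-667) - 304144) = √(-183 - 304144) = √(-304327) = I*√304327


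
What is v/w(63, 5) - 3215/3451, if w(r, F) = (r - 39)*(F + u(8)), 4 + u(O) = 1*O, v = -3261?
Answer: -3982717/248472 ≈ -16.029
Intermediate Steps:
u(O) = -4 + O (u(O) = -4 + 1*O = -4 + O)
w(r, F) = (-39 + r)*(4 + F) (w(r, F) = (r - 39)*(F + (-4 + 8)) = (-39 + r)*(F + 4) = (-39 + r)*(4 + F))
v/w(63, 5) - 3215/3451 = -3261/(-156 - 39*5 + 4*63 + 5*63) - 3215/3451 = -3261/(-156 - 195 + 252 + 315) - 3215*1/3451 = -3261/216 - 3215/3451 = -3261*1/216 - 3215/3451 = -1087/72 - 3215/3451 = -3982717/248472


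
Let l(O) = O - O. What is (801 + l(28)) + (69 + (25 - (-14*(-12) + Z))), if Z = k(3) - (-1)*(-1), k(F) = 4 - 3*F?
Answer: 733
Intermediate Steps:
l(O) = 0
Z = -6 (Z = (4 - 3*3) - (-1)*(-1) = (4 - 9) - 1*1 = -5 - 1 = -6)
(801 + l(28)) + (69 + (25 - (-14*(-12) + Z))) = (801 + 0) + (69 + (25 - (-14*(-12) - 6))) = 801 + (69 + (25 - (168 - 6))) = 801 + (69 + (25 - 1*162)) = 801 + (69 + (25 - 162)) = 801 + (69 - 137) = 801 - 68 = 733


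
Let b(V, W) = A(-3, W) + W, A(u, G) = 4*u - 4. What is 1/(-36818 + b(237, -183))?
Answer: -1/37017 ≈ -2.7015e-5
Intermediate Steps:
A(u, G) = -4 + 4*u
b(V, W) = -16 + W (b(V, W) = (-4 + 4*(-3)) + W = (-4 - 12) + W = -16 + W)
1/(-36818 + b(237, -183)) = 1/(-36818 + (-16 - 183)) = 1/(-36818 - 199) = 1/(-37017) = -1/37017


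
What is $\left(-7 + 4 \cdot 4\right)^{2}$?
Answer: $81$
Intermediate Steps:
$\left(-7 + 4 \cdot 4\right)^{2} = \left(-7 + 16\right)^{2} = 9^{2} = 81$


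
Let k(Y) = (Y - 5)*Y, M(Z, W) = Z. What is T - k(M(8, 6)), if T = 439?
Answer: 415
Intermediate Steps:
k(Y) = Y*(-5 + Y) (k(Y) = (-5 + Y)*Y = Y*(-5 + Y))
T - k(M(8, 6)) = 439 - 8*(-5 + 8) = 439 - 8*3 = 439 - 1*24 = 439 - 24 = 415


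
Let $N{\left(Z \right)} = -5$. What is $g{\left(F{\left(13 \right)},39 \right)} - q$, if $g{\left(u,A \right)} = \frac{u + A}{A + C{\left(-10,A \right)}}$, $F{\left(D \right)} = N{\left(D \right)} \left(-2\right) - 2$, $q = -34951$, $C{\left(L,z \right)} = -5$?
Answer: $\frac{1188381}{34} \approx 34952.0$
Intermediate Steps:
$F{\left(D \right)} = 8$ ($F{\left(D \right)} = \left(-5\right) \left(-2\right) - 2 = 10 - 2 = 8$)
$g{\left(u,A \right)} = \frac{A + u}{-5 + A}$ ($g{\left(u,A \right)} = \frac{u + A}{A - 5} = \frac{A + u}{-5 + A}$)
$g{\left(F{\left(13 \right)},39 \right)} - q = \frac{39 + 8}{-5 + 39} - -34951 = \frac{1}{34} \cdot 47 + 34951 = \frac{47}{34} + 34951 = \frac{1188381}{34}$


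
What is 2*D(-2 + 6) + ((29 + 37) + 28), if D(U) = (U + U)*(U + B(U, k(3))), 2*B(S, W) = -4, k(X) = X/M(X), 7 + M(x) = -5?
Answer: 126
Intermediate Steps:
M(x) = -12 (M(x) = -7 - 5 = -12)
k(X) = -X/12 (k(X) = X/(-12) = X*(-1/12) = -X/12)
B(S, W) = -2 (B(S, W) = (½)*(-4) = -2)
D(U) = 2*U*(-2 + U) (D(U) = (U + U)*(U - 2) = (2*U)*(-2 + U) = 2*U*(-2 + U))
2*D(-2 + 6) + ((29 + 37) + 28) = 2*(2*(-2 + 6)*(-2 + (-2 + 6))) + ((29 + 37) + 28) = 2*(2*4*(-2 + 4)) + (66 + 28) = 2*(2*4*2) + 94 = 2*16 + 94 = 32 + 94 = 126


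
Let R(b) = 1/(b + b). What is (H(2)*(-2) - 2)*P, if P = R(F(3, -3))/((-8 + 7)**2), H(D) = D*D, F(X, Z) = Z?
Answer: 5/3 ≈ 1.6667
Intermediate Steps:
H(D) = D**2
R(b) = 1/(2*b)
P = -1/6 (P = ((1/2)/(-3))/((-8 + 7)**2) = ((1/2)*(-1/3))/((-1)**2) = -1/6/1 = -1/6*1 = -1/6 ≈ -0.16667)
(H(2)*(-2) - 2)*P = (2**2*(-2) - 2)*(-1/6) = (4*(-2) - 2)*(-1/6) = (-8 - 2)*(-1/6) = -10*(-1/6) = 5/3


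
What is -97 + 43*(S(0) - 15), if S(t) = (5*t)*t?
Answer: -742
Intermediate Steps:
S(t) = 5*t²
-97 + 43*(S(0) - 15) = -97 + 43*(5*0² - 15) = -97 + 43*(5*0 - 15) = -97 + 43*(0 - 15) = -97 + 43*(-15) = -97 - 645 = -742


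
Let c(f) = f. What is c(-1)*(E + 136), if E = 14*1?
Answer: -150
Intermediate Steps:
E = 14
c(-1)*(E + 136) = -(14 + 136) = -1*150 = -150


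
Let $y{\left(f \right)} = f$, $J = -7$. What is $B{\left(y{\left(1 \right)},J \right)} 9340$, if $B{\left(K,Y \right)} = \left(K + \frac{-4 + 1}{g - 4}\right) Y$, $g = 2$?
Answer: $-163450$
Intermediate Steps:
$B{\left(K,Y \right)} = Y \left(\frac{3}{2} + K\right)$ ($B{\left(K,Y \right)} = \left(K + \frac{-4 + 1}{2 - 4}\right) Y = \left(K - \frac{3}{-2}\right) Y = \left(K - - \frac{3}{2}\right) Y = \left(K + \frac{3}{2}\right) Y = \left(\frac{3}{2} + K\right) Y = Y \left(\frac{3}{2} + K\right)$)
$B{\left(y{\left(1 \right)},J \right)} 9340 = \frac{1}{2} \left(-7\right) \left(3 + 2 \cdot 1\right) 9340 = \frac{1}{2} \left(-7\right) \left(3 + 2\right) 9340 = \frac{1}{2} \left(-7\right) 5 \cdot 9340 = \left(- \frac{35}{2}\right) 9340 = -163450$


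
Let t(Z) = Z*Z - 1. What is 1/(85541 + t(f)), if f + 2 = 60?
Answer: 1/88904 ≈ 1.1248e-5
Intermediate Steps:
f = 58 (f = -2 + 60 = 58)
t(Z) = -1 + Z² (t(Z) = Z² - 1 = -1 + Z²)
1/(85541 + t(f)) = 1/(85541 + (-1 + 58²)) = 1/(85541 + (-1 + 3364)) = 1/(85541 + 3363) = 1/88904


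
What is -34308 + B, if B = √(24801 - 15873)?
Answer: -34308 + 12*√62 ≈ -34214.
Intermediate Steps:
B = 12*√62 (B = √8928 = 12*√62 ≈ 94.488)
-34308 + B = -34308 + 12*√62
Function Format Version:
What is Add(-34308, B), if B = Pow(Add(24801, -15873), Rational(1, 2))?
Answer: Add(-34308, Mul(12, Pow(62, Rational(1, 2)))) ≈ -34214.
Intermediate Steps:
B = Mul(12, Pow(62, Rational(1, 2))) (B = Pow(8928, Rational(1, 2)) = Mul(12, Pow(62, Rational(1, 2))) ≈ 94.488)
Add(-34308, B) = Add(-34308, Mul(12, Pow(62, Rational(1, 2))))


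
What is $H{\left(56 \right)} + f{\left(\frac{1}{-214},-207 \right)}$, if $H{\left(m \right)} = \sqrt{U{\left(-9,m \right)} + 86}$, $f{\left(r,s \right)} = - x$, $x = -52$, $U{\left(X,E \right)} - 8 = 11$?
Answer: $52 + \sqrt{105} \approx 62.247$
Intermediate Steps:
$U{\left(X,E \right)} = 19$ ($U{\left(X,E \right)} = 8 + 11 = 19$)
$f{\left(r,s \right)} = 52$ ($f{\left(r,s \right)} = \left(-1\right) \left(-52\right) = 52$)
$H{\left(m \right)} = \sqrt{105}$ ($H{\left(m \right)} = \sqrt{19 + 86} = \sqrt{105}$)
$H{\left(56 \right)} + f{\left(\frac{1}{-214},-207 \right)} = \sqrt{105} + 52 = 52 + \sqrt{105}$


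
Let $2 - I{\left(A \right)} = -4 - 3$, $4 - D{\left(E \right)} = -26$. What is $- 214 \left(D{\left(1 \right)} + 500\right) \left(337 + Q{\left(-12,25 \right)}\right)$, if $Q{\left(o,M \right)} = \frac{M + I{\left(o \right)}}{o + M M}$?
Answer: $- \frac{23434273300}{613} \approx -3.8229 \cdot 10^{7}$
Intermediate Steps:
$D{\left(E \right)} = 30$ ($D{\left(E \right)} = 4 - -26 = 4 + 26 = 30$)
$I{\left(A \right)} = 9$ ($I{\left(A \right)} = 2 - \left(-4 - 3\right) = 2 - -7 = 2 + 7 = 9$)
$Q{\left(o,M \right)} = \frac{9 + M}{o + M^{2}}$ ($Q{\left(o,M \right)} = \frac{M + 9}{o + M M} = \frac{9 + M}{o + M^{2}}$)
$- 214 \left(D{\left(1 \right)} + 500\right) \left(337 + Q{\left(-12,25 \right)}\right) = - 214 \left(30 + 500\right) \left(337 + \frac{9 + 25}{-12 + 25^{2}}\right) = - 214 \cdot 530 \left(337 + \frac{1}{-12 + 625} \cdot 34\right) = - 214 \cdot 530 \left(337 + \frac{1}{613} \cdot 34\right) = - 214 \cdot 530 \left(337 + \frac{34}{613}\right) = - 214 \cdot 530 \cdot \frac{206615}{613} = \left(-214\right) \frac{109505950}{613} = - \frac{23434273300}{613}$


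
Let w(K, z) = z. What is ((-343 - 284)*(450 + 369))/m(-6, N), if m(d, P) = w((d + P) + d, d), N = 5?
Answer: 171171/2 ≈ 85586.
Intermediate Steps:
m(d, P) = d
((-343 - 284)*(450 + 369))/m(-6, N) = ((-343 - 284)*(450 + 369))/(-6) = -627*819*(-1/6) = -513513*(-1/6) = 171171/2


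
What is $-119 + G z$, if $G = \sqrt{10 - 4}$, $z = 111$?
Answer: $-119 + 111 \sqrt{6} \approx 152.89$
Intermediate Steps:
$G = \sqrt{6} \approx 2.4495$
$-119 + G z = -119 + \sqrt{6} \cdot 111 = -119 + 111 \sqrt{6}$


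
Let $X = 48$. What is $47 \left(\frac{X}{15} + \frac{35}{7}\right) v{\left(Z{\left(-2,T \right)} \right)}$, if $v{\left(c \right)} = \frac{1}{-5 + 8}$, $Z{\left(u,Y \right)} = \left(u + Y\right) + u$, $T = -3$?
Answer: $\frac{1927}{15} \approx 128.47$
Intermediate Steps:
$Z{\left(u,Y \right)} = Y + 2 u$ ($Z{\left(u,Y \right)} = \left(Y + u\right) + u = Y + 2 u$)
$v{\left(c \right)} = \frac{1}{3}$
$47 \left(\frac{X}{15} + \frac{35}{7}\right) v{\left(Z{\left(-2,T \right)} \right)} = 47 \left(\frac{48}{15} + \frac{35}{7}\right) \frac{1}{3} = 47 \left(48 \cdot \frac{1}{15} + 35 \cdot \frac{1}{7}\right) \frac{1}{3} = 47 \left(\frac{16}{5} + 5\right) \frac{1}{3} = 47 \cdot \frac{41}{5} \cdot \frac{1}{3} = \frac{1927}{5} \cdot \frac{1}{3} = \frac{1927}{15}$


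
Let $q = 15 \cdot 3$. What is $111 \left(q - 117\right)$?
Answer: $-7992$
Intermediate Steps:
$q = 45$
$111 \left(q - 117\right) = 111 \left(45 - 117\right) = 111 \left(-72\right) = -7992$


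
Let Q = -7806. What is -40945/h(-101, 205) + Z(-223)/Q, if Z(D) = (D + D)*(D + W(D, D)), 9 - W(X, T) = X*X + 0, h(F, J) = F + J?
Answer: -1318086391/405912 ≈ -3247.2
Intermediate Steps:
W(X, T) = 9 - X**2 (W(X, T) = 9 - (X*X + 0) = 9 - (X**2 + 0) = 9 - X**2)
Z(D) = 2*D*(9 + D - D**2) (Z(D) = (D + D)*(D + (9 - D**2)) = (2*D)*(9 + D - D**2) = 2*D*(9 + D - D**2))
-40945/h(-101, 205) + Z(-223)/Q = -40945/(-101 + 205) + (2*(-223)*(9 - 223 - 1*(-223)**2))/(-7806) = -40945/104 + (2*(-223)*(9 - 223 - 1*49729))*(-1/7806) = -40945*1/104 + (2*(-223)*(9 - 223 - 49729))*(-1/7806) = -40945/104 + (2*(-223)*(-49943))*(-1/7806) = -40945/104 + 22274578*(-1/7806) = -40945/104 - 11137289/3903 = -1318086391/405912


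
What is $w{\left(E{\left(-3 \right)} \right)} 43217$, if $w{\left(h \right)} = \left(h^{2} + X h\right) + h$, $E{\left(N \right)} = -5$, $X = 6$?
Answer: $-432170$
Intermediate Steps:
$w{\left(h \right)} = h^{2} + 7 h$ ($w{\left(h \right)} = \left(h^{2} + 6 h\right) + h = h^{2} + 7 h$)
$w{\left(E{\left(-3 \right)} \right)} 43217 = - 5 \left(7 - 5\right) 43217 = \left(-5\right) 2 \cdot 43217 = \left(-10\right) 43217 = -432170$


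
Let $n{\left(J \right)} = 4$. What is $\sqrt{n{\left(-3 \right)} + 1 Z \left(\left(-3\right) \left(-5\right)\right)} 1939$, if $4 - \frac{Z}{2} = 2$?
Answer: $15512$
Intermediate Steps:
$Z = 4$ ($Z = 8 - 4 = 4$)
$\sqrt{n{\left(-3 \right)} + 1 Z \left(\left(-3\right) \left(-5\right)\right)} 1939 = \sqrt{4 + 1 \cdot 4 \left(\left(-3\right) \left(-5\right)\right)} 1939 = \sqrt{4 + 4 \cdot 15} \cdot 1939 = \sqrt{4 + 60} \cdot 1939 = \sqrt{64} \cdot 1939 = 8 \cdot 1939 = 15512$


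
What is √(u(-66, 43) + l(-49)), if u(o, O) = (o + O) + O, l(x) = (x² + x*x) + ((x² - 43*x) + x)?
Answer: √9281 ≈ 96.338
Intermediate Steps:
l(x) = -42*x + 3*x² (l(x) = (x² + x²) + (x² - 42*x) = 2*x² + (x² - 42*x) = -42*x + 3*x²)
u(o, O) = o + 2*O (u(o, O) = (O + o) + O = o + 2*O)
√(u(-66, 43) + l(-49)) = √((-66 + 2*43) + 3*(-49)*(-14 - 49)) = √((-66 + 86) + 3*(-49)*(-63)) = √(20 + 9261) = √9281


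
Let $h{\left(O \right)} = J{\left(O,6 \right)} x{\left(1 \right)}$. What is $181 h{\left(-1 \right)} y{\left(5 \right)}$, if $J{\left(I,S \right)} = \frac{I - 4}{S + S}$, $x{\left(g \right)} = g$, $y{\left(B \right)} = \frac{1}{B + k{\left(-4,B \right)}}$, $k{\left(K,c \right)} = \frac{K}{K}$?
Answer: $- \frac{905}{72} \approx -12.569$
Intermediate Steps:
$k{\left(K,c \right)} = 1$
$y{\left(B \right)} = \frac{1}{1 + B}$ ($y{\left(B \right)} = \frac{1}{B + 1} = \frac{1}{1 + B}$)
$J{\left(I,S \right)} = \frac{-4 + I}{2 S}$
$h{\left(O \right)} = - \frac{1}{3} + \frac{O}{12}$ ($h{\left(O \right)} = \frac{-4 + O}{2 \cdot 6} \cdot 1 = \frac{1}{2} \cdot \frac{1}{6} \left(-4 + O\right) 1 = \left(- \frac{1}{3} + \frac{O}{12}\right) 1 = - \frac{1}{3} + \frac{O}{12}$)
$181 h{\left(-1 \right)} y{\left(5 \right)} = \frac{181 \left(- \frac{1}{3} + \frac{1}{12} \left(-1\right)\right)}{1 + 5} = \frac{181 \left(- \frac{1}{3} - \frac{1}{12}\right)}{6} = 181 \left(- \frac{5}{12}\right) \frac{1}{6} = \left(- \frac{905}{12}\right) \frac{1}{6} = - \frac{905}{72}$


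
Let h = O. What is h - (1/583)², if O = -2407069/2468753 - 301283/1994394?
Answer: -269214023823549721/239071424440990614 ≈ -1.1261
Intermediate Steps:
O = -792062468755/703380881526 (O = -2407069*1/2468753 - 301283*1/1994394 = -343867/352679 - 301283/1994394 = -792062468755/703380881526 ≈ -1.1261)
h = -792062468755/703380881526 ≈ -1.1261
h - (1/583)² = -792062468755/703380881526 - (1/583)² = -792062468755/703380881526 - 1*1/339889 = -792062468755/703380881526 - 1/339889 = -269214023823549721/239071424440990614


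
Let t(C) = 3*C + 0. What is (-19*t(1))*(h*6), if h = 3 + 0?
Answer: -1026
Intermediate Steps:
h = 3
t(C) = 3*C
(-19*t(1))*(h*6) = (-57)*(3*6) = -19*3*18 = -57*18 = -1026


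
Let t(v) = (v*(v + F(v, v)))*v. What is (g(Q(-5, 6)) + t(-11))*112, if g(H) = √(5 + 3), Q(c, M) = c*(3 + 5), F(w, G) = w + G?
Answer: -447216 + 224*√2 ≈ -4.4690e+5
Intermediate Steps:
F(w, G) = G + w
t(v) = 3*v³ (t(v) = (v*(v + (v + v)))*v = (v*(v + 2*v))*v = (v*(3*v))*v = (3*v²)*v = 3*v³)
Q(c, M) = 8*c (Q(c, M) = c*8 = 8*c)
g(H) = 2*√2 (g(H) = √8 = 2*√2)
(g(Q(-5, 6)) + t(-11))*112 = (2*√2 + 3*(-11)³)*112 = (2*√2 + 3*(-1331))*112 = (2*√2 - 3993)*112 = (-3993 + 2*√2)*112 = -447216 + 224*√2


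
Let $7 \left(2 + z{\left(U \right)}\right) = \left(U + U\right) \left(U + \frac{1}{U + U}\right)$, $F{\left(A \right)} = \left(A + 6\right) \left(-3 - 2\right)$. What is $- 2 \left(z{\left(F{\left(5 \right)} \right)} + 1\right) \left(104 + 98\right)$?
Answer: $- \frac{2441776}{7} \approx -3.4883 \cdot 10^{5}$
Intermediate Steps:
$F{\left(A \right)} = -30 - 5 A$ ($F{\left(A \right)} = \left(6 + A\right) \left(-5\right) = -30 - 5 A$)
$z{\left(U \right)} = -2 + \frac{2 U \left(U + \frac{1}{2 U}\right)}{7}$ ($z{\left(U \right)} = -2 + \frac{\left(U + U\right) \left(U + \frac{1}{U + U}\right)}{7} = -2 + \frac{2 U \left(U + \frac{1}{2 U}\right)}{7}$)
$- 2 \left(z{\left(F{\left(5 \right)} \right)} + 1\right) \left(104 + 98\right) = - 2 \left(\left(- \frac{13}{7} + \frac{2 \left(-30 - 25\right)^{2}}{7}\right) + 1\right) \left(104 + 98\right) = - 2 \left(\left(- \frac{13}{7} + \frac{2 \left(-30 - 25\right)^{2}}{7}\right) + 1\right) 202 = - 2 \left(\left(- \frac{13}{7} + \frac{2 \left(-55\right)^{2}}{7}\right) + 1\right) 202 = - 2 \left(\left(- \frac{13}{7} + \frac{2}{7} \cdot 3025\right) + 1\right) 202 = - 2 \left(\left(- \frac{13}{7} + \frac{6050}{7}\right) + 1\right) 202 = - 2 \left(\frac{6037}{7} + 1\right) 202 = \left(-2\right) \frac{6044}{7} \cdot 202 = \left(- \frac{12088}{7}\right) 202 = - \frac{2441776}{7}$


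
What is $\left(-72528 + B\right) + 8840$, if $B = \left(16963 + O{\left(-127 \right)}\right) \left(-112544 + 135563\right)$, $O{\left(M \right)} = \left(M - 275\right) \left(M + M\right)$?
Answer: $2740831661$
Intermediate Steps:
$O{\left(M \right)} = 2 M \left(-275 + M\right)$ ($O{\left(M \right)} = \left(-275 + M\right) 2 M = 2 M \left(-275 + M\right)$)
$B = 2740895349$ ($B = \left(16963 + 2 \left(-127\right) \left(-275 - 127\right)\right) \left(-112544 + 135563\right) = \left(16963 + 2 \left(-127\right) \left(-402\right)\right) 23019 = \left(16963 + 102108\right) 23019 = 119071 \cdot 23019 = 2740895349$)
$\left(-72528 + B\right) + 8840 = \left(-72528 + 2740895349\right) + 8840 = 2740822821 + 8840 = 2740831661$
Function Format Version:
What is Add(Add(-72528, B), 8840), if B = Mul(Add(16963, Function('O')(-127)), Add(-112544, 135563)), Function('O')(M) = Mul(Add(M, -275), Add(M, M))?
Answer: 2740831661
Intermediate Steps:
Function('O')(M) = Mul(2, M, Add(-275, M)) (Function('O')(M) = Mul(Add(-275, M), Mul(2, M)) = Mul(2, M, Add(-275, M)))
B = 2740895349 (B = Mul(Add(16963, Mul(2, -127, Add(-275, -127))), Add(-112544, 135563)) = Mul(Add(16963, Mul(2, -127, -402)), 23019) = Mul(Add(16963, 102108), 23019) = Mul(119071, 23019) = 2740895349)
Add(Add(-72528, B), 8840) = Add(Add(-72528, 2740895349), 8840) = Add(2740822821, 8840) = 2740831661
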